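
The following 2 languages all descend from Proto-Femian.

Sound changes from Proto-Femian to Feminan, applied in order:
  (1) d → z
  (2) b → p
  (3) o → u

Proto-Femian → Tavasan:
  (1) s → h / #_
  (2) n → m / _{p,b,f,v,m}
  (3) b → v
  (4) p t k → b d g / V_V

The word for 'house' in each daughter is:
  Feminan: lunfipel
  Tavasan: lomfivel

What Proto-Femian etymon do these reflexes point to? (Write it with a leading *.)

*lonfibel

Position 3: Feminan has n, Tavasan has m. Feminan preserves n here (none of its changes turn any other segment into n), so the proto-segment is *n.
Position 6: Feminan has p, Tavasan has v. Taking the neighbouring segments as reconstructed: Feminan p could go back to *p or *b; Tavasan v could go back to *b or *v — the one source consistent with every daughter is *b.
Position 2: Feminan has u, Tavasan has o. Tavasan preserves o here (none of its changes turn any other segment into o), so the proto-segment is *o.
Continuing position by position gives *lonfibel; check it forward:
Feminan: start from *lonfibel.
  rule 1: no change — lonfibel
  rule 2 (unconditioned shift): lonfibel → lonfipel
  rule 3 (vowel merger): lonfipel → lunfipel
  ⇒ Feminan lunfipel
Tavasan: start from *lonfibel.
  rule 1: no change — lonfibel
  rule 2 (nasal place assimilation): lonfibel → lomfibel
  rule 3 (unconditioned shift): lomfibel → lomfivel
  rule 4: no change — lomfivel
  ⇒ Tavasan lomfivel
No other proto-form is consistent with every reflex, so the reconstruction is *lonfibel.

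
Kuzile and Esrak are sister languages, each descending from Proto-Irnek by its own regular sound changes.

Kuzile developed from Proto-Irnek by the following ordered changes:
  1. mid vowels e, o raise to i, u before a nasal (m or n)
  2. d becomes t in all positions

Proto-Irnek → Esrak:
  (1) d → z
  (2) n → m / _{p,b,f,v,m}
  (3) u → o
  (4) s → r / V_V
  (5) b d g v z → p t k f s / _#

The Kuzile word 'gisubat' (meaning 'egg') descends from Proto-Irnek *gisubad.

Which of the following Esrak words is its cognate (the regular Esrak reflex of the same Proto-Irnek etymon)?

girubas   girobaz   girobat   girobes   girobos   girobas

Esrak: *gisubad
  gisubad → gisubaz   [unconditioned shift]
  gisubaz (rule 2 does not apply)
  gisubaz → gisobaz   [vowel merger]
  gisobaz → girobaz   [rhotacism]
  girobaz → girobas   [final devoicing]
  giving Esrak girobas.

girobas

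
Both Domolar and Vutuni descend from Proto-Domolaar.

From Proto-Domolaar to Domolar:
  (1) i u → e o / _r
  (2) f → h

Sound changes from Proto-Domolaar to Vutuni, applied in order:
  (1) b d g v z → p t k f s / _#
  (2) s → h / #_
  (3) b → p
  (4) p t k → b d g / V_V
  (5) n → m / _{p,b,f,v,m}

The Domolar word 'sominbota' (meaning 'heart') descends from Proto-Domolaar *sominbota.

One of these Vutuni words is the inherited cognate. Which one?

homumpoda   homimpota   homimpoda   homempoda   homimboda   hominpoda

Vutuni: *sominbota
  sominbota (rule 1 does not apply)
  sominbota → hominbota   [debuccalisation]
  hominbota → hominpota   [unconditioned shift]
  hominpota → hominpoda   [intervocalic voicing]
  hominpoda → homimpoda   [nasal place assimilation]
  giving Vutuni homimpoda.

homimpoda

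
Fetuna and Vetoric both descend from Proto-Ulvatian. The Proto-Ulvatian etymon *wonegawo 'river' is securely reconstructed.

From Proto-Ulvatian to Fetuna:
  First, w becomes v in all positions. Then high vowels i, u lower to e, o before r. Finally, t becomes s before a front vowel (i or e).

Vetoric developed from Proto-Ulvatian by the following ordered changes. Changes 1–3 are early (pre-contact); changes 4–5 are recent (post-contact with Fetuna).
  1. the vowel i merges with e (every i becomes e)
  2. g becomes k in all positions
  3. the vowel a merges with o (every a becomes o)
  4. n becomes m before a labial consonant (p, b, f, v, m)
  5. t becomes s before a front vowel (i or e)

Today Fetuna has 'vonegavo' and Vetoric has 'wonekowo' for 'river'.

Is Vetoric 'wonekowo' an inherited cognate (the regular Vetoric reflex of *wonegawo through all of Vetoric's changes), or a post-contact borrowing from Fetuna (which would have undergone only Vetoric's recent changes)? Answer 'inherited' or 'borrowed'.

inherited

If inherited, *wonegawo would pass through all of Vetoric's changes:
Vetoric: *wonegawo > wonekawo > wonekowo  (by unconditioned shift, vowel merger)
If borrowed from Fetuna 'vonegavo' after the early changes, it would undergo only the recent ones:
  rule 4 (nasal place assimilation): no change (vonegavo)
  rule 5 (palatalisation): no change (vonegavo)
  ⇒ as a loan: vonegavo
Vetoric 'wonekowo' matches the inherited outcome exactly, so it is an inherited cognate, not a loan.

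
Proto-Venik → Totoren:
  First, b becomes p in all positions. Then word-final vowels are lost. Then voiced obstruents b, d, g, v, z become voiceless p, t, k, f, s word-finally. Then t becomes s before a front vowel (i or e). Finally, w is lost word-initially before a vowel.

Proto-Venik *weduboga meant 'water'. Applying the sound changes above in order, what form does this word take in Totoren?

Totoren: start from *weduboga.
  rule 1 (unconditioned shift): weduboga → wedupoga
  rule 2 (apocope): wedupoga → wedupog
  rule 3 (final devoicing): wedupog → wedupok
  rule 4: no change — wedupok
  rule 5 (glide loss): wedupok → edupok
  ⇒ Totoren edupok

edupok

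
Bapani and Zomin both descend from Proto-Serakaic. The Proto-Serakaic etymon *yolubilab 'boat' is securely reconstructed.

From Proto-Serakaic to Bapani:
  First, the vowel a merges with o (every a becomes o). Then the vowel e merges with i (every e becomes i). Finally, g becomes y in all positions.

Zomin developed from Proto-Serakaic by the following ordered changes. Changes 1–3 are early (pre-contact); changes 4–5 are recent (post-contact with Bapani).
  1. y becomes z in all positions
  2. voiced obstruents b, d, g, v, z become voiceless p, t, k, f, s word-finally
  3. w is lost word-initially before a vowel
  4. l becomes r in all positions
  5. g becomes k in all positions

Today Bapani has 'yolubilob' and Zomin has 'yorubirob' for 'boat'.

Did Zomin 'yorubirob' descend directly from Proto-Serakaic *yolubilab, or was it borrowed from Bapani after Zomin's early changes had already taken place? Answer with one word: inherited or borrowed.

borrowed

If inherited, *yolubilab would pass through all of Zomin's changes:
Zomin: *yolubilab > zolubilab > zolubilap > zorubirap  (by unconditioned shift, final devoicing, unconditioned shift)
If borrowed from Bapani 'yolubilob' after the early changes, it would undergo only the recent ones:
  rule 4 (unconditioned shift): yolubilob → yorubirob
  rule 5 (unconditioned shift): no change (yorubirob)
  ⇒ as a loan: yorubirob
Zomin 'yorubirob' matches the loan outcome 'yorubirob', not the inherited 'zorubirap' — it skipped the early Zomin changes, so it was borrowed from Bapani.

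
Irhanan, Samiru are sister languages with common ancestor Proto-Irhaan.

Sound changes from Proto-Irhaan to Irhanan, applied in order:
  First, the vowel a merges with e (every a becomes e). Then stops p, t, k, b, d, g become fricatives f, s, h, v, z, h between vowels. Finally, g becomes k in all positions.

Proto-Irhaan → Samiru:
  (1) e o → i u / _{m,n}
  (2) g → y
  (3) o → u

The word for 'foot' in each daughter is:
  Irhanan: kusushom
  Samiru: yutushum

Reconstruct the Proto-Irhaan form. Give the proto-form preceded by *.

*gutushom

Position 7: Irhanan has o, Samiru has u. Irhanan preserves o here (none of its changes turn any other segment into o), so the proto-segment is *o.
Position 3: Irhanan has s, Samiru has t. Samiru preserves t here (none of its changes turn any other segment into t), so the proto-segment is *t.
This points to *gutushom. Verify forward in each daughter:
Irhanan: *gutushom
  gutushom (rule 1 does not apply)
  gutushom → gusushom   [intervocalic lenition]
  gusushom → kusushom   [unconditioned shift]
  giving Irhanan kusushom.
Samiru: start from *gutushom.
  rule 1 (pre-nasal raising): gutushom → gutushum
  rule 2 (unconditioned shift): gutushum → yutushum
  rule 3: no change — yutushum
  ⇒ Samiru yutushum
No other proto-form is consistent with every reflex, so the reconstruction is *gutushom.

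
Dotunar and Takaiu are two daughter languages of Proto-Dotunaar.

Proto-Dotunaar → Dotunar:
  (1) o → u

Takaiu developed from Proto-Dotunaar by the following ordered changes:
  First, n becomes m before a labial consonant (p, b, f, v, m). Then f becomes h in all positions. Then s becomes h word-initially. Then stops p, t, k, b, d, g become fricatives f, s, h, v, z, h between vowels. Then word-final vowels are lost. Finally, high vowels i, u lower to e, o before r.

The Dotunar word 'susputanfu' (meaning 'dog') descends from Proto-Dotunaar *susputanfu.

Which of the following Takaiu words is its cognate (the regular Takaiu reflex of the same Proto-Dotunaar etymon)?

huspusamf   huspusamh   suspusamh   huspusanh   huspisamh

huspusamh

Takaiu: *susputanfu
  susputanfu → susputamfu   [nasal place assimilation]
  susputamfu → susputamhu   [unconditioned shift]
  susputamhu → husputamhu   [debuccalisation]
  husputamhu → huspusamhu   [intervocalic lenition]
  huspusamhu → huspusamh   [apocope]
  huspusamh (rule 6 does not apply)
  giving Takaiu huspusamh.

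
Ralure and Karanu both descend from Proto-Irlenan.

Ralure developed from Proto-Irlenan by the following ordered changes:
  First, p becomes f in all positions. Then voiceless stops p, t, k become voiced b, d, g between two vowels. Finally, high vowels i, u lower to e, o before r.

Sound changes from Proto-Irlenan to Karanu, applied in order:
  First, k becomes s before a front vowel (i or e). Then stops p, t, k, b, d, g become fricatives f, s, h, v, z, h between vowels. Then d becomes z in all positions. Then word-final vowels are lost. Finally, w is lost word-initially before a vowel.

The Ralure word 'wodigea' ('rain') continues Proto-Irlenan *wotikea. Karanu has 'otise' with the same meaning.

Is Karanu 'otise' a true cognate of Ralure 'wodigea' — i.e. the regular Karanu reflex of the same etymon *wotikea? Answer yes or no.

Derive the expected Karanu reflex of *wotikea:
Karanu: start from *wotikea.
  rule 1 (palatalisation): wotikea → wotisea
  rule 2 (intervocalic lenition): wotisea → wosisea
  rule 3: no change — wosisea
  rule 4 (apocope): wosisea → wosise
  rule 5 (glide loss): wosise → osise
  ⇒ Karanu osise
The regular Karanu reflex would be 'osise', but the attested form is 'otise'. The correspondence is irregular, so they are not cognates (the Karanu form has a different source).

no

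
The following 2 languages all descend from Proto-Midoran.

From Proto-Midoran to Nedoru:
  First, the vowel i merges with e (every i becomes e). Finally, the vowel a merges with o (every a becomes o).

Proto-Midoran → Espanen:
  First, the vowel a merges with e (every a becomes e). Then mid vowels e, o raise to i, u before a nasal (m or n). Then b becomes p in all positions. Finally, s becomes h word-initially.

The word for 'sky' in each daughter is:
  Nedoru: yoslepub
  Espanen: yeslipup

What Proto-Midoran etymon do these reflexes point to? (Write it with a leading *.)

*yaslipub

Position 8: Nedoru has b, Espanen has p. Nedoru preserves b here (none of its changes turn any other segment into b), so the proto-segment is *b.
Position 5: Nedoru has e, Espanen has i. Taking the neighbouring segments as reconstructed: Nedoru e could go back to *e or *i; Espanen i can only go back to *i — the one source consistent with every daughter is *i.
This points to *yaslipub. Verify forward in each daughter:
Nedoru: *yaslipub
  yaslipub → yaslepub   [vowel merger]
  yaslepub → yoslepub   [vowel merger]
  giving Nedoru yoslepub.
Espanen: *yaslipub
  yaslipub → yeslipub   [vowel merger]
  yeslipub (rule 2 does not apply)
  yeslipub → yeslipup   [unconditioned shift]
  yeslipup (rule 4 does not apply)
  giving Espanen yeslipup.
No other proto-form is consistent with every reflex, so the reconstruction is *yaslipub.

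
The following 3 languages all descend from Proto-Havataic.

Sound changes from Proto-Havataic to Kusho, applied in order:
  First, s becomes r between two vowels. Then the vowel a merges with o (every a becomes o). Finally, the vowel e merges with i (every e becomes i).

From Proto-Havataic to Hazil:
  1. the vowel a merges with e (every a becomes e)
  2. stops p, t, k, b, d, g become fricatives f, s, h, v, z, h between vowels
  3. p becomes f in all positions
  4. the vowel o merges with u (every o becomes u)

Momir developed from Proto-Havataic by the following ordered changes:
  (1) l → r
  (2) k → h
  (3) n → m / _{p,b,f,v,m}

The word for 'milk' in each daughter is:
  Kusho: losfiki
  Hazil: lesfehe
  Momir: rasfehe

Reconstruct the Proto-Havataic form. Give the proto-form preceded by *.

*lasfeke

Position 7: Kusho has i, Hazil has e, Momir has e. Momir preserves e here (none of its changes turn any other segment into e), so the proto-segment is *e.
Position 1: Kusho has l, Hazil has l, Momir has r. Kusho preserves l here (none of its changes turn any other segment into l), so the proto-segment is *l.
Position 2: Kusho has o, Hazil has e, Momir has a. Momir preserves a here (none of its changes turn any other segment into a), so the proto-segment is *a.
Continuing position by position gives *lasfeke; check it forward:
Kusho: start from *lasfeke.
  rule 1: no change — lasfeke
  rule 2 (vowel merger): lasfeke → losfeke
  rule 3 (vowel merger): losfeke → losfiki
  ⇒ Kusho losfiki
Hazil: *lasfeke
  lasfeke → lesfeke   [vowel merger]
  lesfeke → lesfehe   [intervocalic lenition]
  lesfehe (rule 3 does not apply)
  lesfehe (rule 4 does not apply)
  giving Hazil lesfehe.
Momir: start from *lasfeke.
  rule 1 (unconditioned shift): lasfeke → rasfeke
  rule 2 (unconditioned shift): rasfeke → rasfehe
  rule 3: no change — rasfehe
  ⇒ Momir rasfehe
No other proto-form is consistent with every reflex, so the reconstruction is *lasfeke.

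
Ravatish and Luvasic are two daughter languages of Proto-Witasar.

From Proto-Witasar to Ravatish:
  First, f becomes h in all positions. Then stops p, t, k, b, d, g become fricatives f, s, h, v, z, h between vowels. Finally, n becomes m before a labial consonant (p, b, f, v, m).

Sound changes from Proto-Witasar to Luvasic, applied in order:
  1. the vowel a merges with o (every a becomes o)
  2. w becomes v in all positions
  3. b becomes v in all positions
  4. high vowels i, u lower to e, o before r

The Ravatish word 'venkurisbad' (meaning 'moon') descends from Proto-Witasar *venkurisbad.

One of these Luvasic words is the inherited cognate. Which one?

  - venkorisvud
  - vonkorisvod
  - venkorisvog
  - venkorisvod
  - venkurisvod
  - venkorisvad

venkorisvod

Luvasic: *venkurisbad > venkurisbod > venkurisvod > venkorisvod  (by vowel merger, unconditioned shift, pre-rhotic lowering)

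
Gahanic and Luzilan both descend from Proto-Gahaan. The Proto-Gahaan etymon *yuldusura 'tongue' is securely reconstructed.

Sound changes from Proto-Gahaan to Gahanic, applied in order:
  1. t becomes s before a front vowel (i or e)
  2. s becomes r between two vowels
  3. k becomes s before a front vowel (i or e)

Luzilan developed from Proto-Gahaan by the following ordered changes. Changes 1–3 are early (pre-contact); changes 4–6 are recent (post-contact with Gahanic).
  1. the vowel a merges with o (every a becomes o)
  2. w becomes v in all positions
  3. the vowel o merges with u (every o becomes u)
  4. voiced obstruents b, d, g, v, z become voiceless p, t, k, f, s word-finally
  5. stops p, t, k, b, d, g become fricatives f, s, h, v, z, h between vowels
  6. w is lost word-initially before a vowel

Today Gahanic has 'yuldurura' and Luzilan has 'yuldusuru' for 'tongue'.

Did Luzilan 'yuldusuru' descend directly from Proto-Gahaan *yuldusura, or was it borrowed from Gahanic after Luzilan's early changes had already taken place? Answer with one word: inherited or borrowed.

If inherited, *yuldusura would pass through all of Luzilan's changes:
Luzilan: *yuldusura
  yuldusura → yuldusuro   [vowel merger]
  yuldusuro (rule 2 does not apply)
  yuldusuro → yuldusuru   [vowel merger]
  yuldusuru (rule 4 does not apply)
  yuldusuru (rule 5 does not apply)
  yuldusuru (rule 6 does not apply)
  giving Luzilan yuldusuru.
If borrowed from Gahanic 'yuldurura' after the early changes, it would undergo only the recent ones:
  rule 4 (final devoicing): no change (yuldurura)
  rule 5 (intervocalic lenition): no change (yuldurura)
  rule 6 (glide loss): no change (yuldurura)
  ⇒ as a loan: yuldurura
Luzilan 'yuldusuru' matches the inherited outcome exactly, so it is an inherited cognate, not a loan.

inherited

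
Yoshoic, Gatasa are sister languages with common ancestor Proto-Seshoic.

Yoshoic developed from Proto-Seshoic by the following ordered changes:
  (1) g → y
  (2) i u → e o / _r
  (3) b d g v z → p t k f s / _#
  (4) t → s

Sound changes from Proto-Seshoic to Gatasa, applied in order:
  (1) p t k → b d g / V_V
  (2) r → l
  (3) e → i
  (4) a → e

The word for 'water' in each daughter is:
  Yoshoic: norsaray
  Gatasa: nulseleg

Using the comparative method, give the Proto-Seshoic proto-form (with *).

*nursarag

Position 8: Yoshoic has y, Gatasa has g. Taking the neighbouring segments as reconstructed: Yoshoic y could go back to *g or *y; Gatasa g can only go back to *g — the one source consistent with every daughter is *g.
Position 7: Yoshoic has a, Gatasa has e. Yoshoic preserves a here (none of its changes turn any other segment into a), so the proto-segment is *a.
Continuing position by position gives *nursarag; check it forward:
Yoshoic: start from *nursarag.
  rule 1 (unconditioned shift): nursarag → nursaray
  rule 2 (pre-rhotic lowering): nursaray → norsaray
  rule 3: no change — norsaray
  rule 4: no change — norsaray
  ⇒ Yoshoic norsaray
Gatasa: *nursarag
  nursarag (rule 1 does not apply)
  nursarag → nulsalag   [unconditioned shift]
  nulsalag (rule 3 does not apply)
  nulsalag → nulseleg   [vowel merger]
  giving Gatasa nulseleg.
No other proto-form is consistent with every reflex, so the reconstruction is *nursarag.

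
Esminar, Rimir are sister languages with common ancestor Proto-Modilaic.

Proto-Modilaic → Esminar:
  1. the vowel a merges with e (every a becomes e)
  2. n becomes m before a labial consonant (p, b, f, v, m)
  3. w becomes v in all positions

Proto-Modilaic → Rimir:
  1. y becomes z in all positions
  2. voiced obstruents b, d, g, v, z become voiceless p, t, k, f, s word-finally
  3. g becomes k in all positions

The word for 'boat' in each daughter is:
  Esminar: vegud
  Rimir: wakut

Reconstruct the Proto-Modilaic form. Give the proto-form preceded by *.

Position 3: Esminar has g, Rimir has k. Esminar preserves g here (none of its changes turn any other segment into g), so the proto-segment is *g.
Position 1: Esminar has v, Rimir has w. Rimir preserves w here (none of its changes turn any other segment into w), so the proto-segment is *w.
Position 2: Esminar has e, Rimir has a. Rimir preserves a here (none of its changes turn any other segment into a), so the proto-segment is *a.
Continuing position by position gives *wagud; check it forward:
Esminar: *wagud
  wagud → wegud   [vowel merger]
  wegud (rule 2 does not apply)
  wegud → vegud   [unconditioned shift]
  giving Esminar vegud.
Rimir: *wagud > wagut > wakut  (by final devoicing, unconditioned shift)
Only *wagud yields all of Esminar vegud, Rimir wakut.

*wagud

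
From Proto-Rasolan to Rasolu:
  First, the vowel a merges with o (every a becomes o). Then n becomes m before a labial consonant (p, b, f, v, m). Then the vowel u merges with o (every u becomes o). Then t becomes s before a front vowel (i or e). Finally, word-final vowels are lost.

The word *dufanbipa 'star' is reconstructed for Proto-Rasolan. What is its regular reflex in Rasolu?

Rasolu: *dufanbipa
  dufanbipa → dufonbipo   [vowel merger]
  dufonbipo → dufombipo   [nasal place assimilation]
  dufombipo → dofombipo   [vowel merger]
  dofombipo (rule 4 does not apply)
  dofombipo → dofombip   [apocope]
  giving Rasolu dofombip.

dofombip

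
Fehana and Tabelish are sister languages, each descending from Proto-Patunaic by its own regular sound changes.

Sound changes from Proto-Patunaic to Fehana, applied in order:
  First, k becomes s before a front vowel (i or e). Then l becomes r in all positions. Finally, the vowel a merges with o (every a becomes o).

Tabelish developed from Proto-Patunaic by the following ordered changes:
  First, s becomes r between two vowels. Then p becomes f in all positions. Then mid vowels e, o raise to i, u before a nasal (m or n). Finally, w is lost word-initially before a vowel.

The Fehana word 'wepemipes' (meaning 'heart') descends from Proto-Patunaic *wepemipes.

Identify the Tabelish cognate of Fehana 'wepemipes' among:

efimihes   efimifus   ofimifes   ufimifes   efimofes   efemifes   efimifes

efimifes

Tabelish: start from *wepemipes.
  rule 1: no change — wepemipes
  rule 2 (unconditioned shift): wepemipes → wefemifes
  rule 3 (pre-nasal raising): wefemifes → wefimifes
  rule 4 (glide loss): wefimifes → efimifes
  ⇒ Tabelish efimifes
The other candidates each miss or misapply at least one Tabelish change.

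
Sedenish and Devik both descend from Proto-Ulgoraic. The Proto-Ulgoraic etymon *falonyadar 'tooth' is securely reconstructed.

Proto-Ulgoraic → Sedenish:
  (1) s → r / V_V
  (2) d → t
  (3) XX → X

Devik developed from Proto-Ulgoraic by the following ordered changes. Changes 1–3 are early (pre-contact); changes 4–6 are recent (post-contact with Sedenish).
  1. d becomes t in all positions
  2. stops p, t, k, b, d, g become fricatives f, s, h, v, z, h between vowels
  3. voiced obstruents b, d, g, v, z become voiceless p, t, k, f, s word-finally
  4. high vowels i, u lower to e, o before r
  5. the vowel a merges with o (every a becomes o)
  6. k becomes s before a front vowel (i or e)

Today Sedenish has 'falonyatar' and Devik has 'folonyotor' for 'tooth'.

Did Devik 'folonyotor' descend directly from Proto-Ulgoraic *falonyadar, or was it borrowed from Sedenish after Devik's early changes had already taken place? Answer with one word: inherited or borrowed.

If inherited, *falonyadar would pass through all of Devik's changes:
Devik: *falonyadar
  falonyadar → falonyatar   [unconditioned shift]
  falonyatar → falonyasar   [intervocalic lenition]
  falonyasar (rule 3 does not apply)
  falonyasar (rule 4 does not apply)
  falonyasar → folonyosor   [vowel merger]
  folonyosor (rule 6 does not apply)
  giving Devik folonyosor.
If borrowed from Sedenish 'falonyatar' after the early changes, it would undergo only the recent ones:
  rule 4 (pre-rhotic lowering): no change (falonyatar)
  rule 5 (vowel merger): falonyatar → folonyotor
  rule 6 (palatalisation): no change (folonyotor)
  ⇒ as a loan: folonyotor
Devik 'folonyotor' matches the loan outcome 'folonyotor', not the inherited 'folonyosor' — it skipped the early Devik changes, so it was borrowed from Sedenish.

borrowed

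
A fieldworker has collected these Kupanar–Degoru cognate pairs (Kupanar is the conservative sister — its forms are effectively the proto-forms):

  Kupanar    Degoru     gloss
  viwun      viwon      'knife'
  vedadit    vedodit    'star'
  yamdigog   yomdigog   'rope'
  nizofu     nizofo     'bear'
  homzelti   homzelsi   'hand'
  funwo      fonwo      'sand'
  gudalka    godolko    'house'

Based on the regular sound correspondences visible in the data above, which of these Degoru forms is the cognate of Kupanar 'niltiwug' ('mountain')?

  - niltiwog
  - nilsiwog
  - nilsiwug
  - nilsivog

homzelti ~ homzelsi — Kupanar t corresponds to Degoru s after a consonant, before a front vowel.
gudalka ~ godolko — Kupanar u corresponds to Degoru o after a consonant, before a consonant other than r, m, n, p, b, f, v.
Applying these to Kupanar 'niltiwug':
  niltiwug → nilsiwug   (t→s after a consonant, before a front vowel)
  nilsiwug → nilsiwog   (u→o after a consonant, before a consonant other than r, m, n, p, b, f, v)
So the Degoru cognate is 'nilsiwog'.

nilsiwog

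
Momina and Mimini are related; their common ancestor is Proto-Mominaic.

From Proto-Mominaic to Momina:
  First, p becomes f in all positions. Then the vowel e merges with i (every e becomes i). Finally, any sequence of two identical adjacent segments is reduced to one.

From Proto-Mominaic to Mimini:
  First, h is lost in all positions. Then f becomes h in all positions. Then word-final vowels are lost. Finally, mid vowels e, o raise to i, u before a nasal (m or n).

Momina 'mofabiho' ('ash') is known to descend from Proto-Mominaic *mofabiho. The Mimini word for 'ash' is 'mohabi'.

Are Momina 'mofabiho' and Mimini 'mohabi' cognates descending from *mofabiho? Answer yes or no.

yes

Derive the expected Mimini reflex of *mofabiho:
Mimini: start from *mofabiho.
  rule 1 (h-loss): mofabiho → mofabio
  rule 2 (unconditioned shift): mofabio → mohabio
  rule 3 (apocope): mohabio → mohabi
  rule 4: no change — mohabi
  ⇒ Mimini mohabi
Mimini 'mohabi' matches the regular reflex exactly, so the pair is cognate.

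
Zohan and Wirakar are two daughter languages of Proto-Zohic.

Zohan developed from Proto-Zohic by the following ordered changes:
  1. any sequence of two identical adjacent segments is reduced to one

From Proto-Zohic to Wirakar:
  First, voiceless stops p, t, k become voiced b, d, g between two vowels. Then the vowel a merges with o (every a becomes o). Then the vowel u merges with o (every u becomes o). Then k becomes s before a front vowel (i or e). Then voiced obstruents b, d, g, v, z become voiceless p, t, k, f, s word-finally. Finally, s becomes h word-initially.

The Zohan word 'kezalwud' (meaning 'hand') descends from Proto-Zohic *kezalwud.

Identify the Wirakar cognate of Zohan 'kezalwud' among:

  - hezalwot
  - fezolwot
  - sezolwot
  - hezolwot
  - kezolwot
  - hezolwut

Wirakar: *kezalwud
  kezalwud (rule 1 does not apply)
  kezalwud → kezolwud   [vowel merger]
  kezolwud → kezolwod   [vowel merger]
  kezolwod → sezolwod   [palatalisation]
  sezolwod → sezolwot   [final devoicing]
  sezolwot → hezolwot   [debuccalisation]
  giving Wirakar hezolwot.
Among the options, 'hezolwot' alone shows every Wirakar change applied in order.

hezolwot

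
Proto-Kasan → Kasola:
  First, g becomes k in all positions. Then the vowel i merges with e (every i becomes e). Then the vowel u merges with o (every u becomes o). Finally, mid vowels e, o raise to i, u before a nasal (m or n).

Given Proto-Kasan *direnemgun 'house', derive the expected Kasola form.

Kasola: *direnemgun
  direnemgun → direnemkun   [unconditioned shift]
  direnemkun → derenemkun   [vowel merger]
  derenemkun → derenemkon   [vowel merger]
  derenemkon → derinimkun   [pre-nasal raising]
  giving Kasola derinimkun.

derinimkun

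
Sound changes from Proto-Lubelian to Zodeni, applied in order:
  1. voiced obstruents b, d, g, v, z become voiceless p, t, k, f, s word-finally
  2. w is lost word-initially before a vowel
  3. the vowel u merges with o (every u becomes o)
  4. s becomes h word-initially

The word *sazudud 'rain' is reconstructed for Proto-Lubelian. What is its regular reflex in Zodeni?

Zodeni: *sazudud > sazudut > sazodot > hazodot  (by final devoicing, vowel merger, debuccalisation)

hazodot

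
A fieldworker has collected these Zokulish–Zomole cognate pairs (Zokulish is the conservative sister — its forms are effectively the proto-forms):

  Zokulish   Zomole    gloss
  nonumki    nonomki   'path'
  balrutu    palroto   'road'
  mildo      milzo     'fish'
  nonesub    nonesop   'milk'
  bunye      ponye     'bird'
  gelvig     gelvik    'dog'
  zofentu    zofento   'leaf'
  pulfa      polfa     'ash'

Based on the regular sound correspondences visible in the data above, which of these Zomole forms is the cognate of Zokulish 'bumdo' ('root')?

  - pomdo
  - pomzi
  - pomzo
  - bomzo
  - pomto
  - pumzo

bunye ~ ponye — Zokulish b corresponds to Zomole p word-initially before a back vowel.
nonumki ~ nonomki — Zokulish u corresponds to Zomole o after a consonant, before a nasal.
mildo ~ milzo — Zokulish d corresponds to Zomole z after a consonant, before a back vowel.
Applying these to Zokulish 'bumdo':
  bumdo → pumdo   (b→p word-initially before a back vowel)
  pumdo → pomdo   (u→o after a consonant, before a nasal)
  pomdo → pomzo   (d→z after a consonant, before a back vowel)
So the Zomole cognate is 'pomzo'.

pomzo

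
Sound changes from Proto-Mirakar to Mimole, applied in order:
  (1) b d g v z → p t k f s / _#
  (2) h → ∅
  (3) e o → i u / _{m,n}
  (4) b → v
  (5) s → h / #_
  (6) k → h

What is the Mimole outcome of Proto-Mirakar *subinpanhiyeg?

Mimole: *subinpanhiyeg > subinpanhiyek > subinpaniyek > suvinpaniyek > huvinpaniyek > huvinpaniyeh  (by final devoicing, h-loss, unconditioned shift, debuccalisation, unconditioned shift)

huvinpaniyeh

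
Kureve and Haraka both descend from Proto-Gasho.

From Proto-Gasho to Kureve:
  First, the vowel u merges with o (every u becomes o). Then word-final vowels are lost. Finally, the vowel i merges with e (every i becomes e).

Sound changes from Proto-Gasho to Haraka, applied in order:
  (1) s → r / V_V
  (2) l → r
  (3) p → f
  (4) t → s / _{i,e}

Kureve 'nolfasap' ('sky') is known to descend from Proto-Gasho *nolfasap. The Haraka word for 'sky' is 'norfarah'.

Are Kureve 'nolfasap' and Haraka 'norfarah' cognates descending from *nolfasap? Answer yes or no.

no

Derive the expected Haraka reflex of *nolfasap:
Haraka: start from *nolfasap.
  rule 1 (rhotacism): nolfasap → nolfarap
  rule 2 (unconditioned shift): nolfarap → norfarap
  rule 3 (unconditioned shift): norfarap → norfaraf
  rule 4: no change — norfaraf
  ⇒ Haraka norfaraf
The regular Haraka reflex would be 'norfaraf', but the attested form is 'norfarah'. The correspondence is irregular, so they are not cognates (the Haraka form has a different source).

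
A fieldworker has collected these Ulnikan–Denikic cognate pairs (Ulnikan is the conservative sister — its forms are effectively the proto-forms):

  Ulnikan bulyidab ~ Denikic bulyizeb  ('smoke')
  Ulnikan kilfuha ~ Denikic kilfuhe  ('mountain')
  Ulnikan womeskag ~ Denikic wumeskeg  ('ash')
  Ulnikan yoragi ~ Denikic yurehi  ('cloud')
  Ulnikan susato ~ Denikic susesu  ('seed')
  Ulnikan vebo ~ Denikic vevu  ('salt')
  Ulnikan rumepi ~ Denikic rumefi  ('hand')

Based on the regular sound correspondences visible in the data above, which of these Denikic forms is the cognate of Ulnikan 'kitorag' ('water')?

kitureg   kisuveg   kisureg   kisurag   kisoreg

susato ~ susesu — Ulnikan t corresponds to Denikic s between vowels (before a back vowel).
yoragi ~ yurehi — Ulnikan o corresponds to Denikic u after a consonant, before r.
womeskag ~ wumeskeg, yoragi ~ yurehi — Ulnikan a corresponds to Denikic e after a consonant, before a consonant other than r, m, n, p, b, f, v.
Applying these to Ulnikan 'kitorag':
  kitorag → kisorag   (t→s between vowels (before a back vowel))
  kisorag → kisurag   (o→u after a consonant, before r)
  kisurag → kisureg   (a→e after a consonant, before a consonant other than r, m, n, p, b, f, v)
So the Denikic cognate is 'kisureg'.

kisureg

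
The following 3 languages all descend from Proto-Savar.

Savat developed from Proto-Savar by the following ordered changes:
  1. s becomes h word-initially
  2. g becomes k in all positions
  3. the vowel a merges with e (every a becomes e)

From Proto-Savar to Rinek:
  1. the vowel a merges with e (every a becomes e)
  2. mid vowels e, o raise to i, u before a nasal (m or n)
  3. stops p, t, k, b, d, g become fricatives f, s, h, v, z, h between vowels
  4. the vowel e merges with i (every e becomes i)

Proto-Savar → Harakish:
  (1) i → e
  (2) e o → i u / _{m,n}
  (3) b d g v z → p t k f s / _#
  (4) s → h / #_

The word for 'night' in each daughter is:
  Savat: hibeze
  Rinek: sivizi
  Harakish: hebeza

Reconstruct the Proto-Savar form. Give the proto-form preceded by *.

Position 1: Savat has h, Rinek has s, Harakish has h. Taking the neighbouring segments as reconstructed: Savat h could go back to *s or *h; Rinek s can only go back to *s; Harakish h could go back to *s or *h — the one source consistent with every daughter is *s.
Position 4: Savat has e, Rinek has i, Harakish has e. Taking the neighbouring segments as reconstructed: Savat e could go back to *a or *e; Rinek i could go back to *a or *e or *i; Harakish e could go back to *e or *i — the one source consistent with every daughter is *e.
Position 2: Savat has i, Rinek has i, Harakish has e. Savat preserves i here (none of its changes turn any other segment into i), so the proto-segment is *i.
Continuing position by position gives *sibeza; check it forward:
Savat: *sibeza
  sibeza → hibeza   [debuccalisation]
  hibeza (rule 2 does not apply)
  hibeza → hibeze   [vowel merger]
  giving Savat hibeze.
Rinek: *sibeza
  sibeza → sibeze   [vowel merger]
  sibeze (rule 2 does not apply)
  sibeze → siveze   [intervocalic lenition]
  siveze → sivizi   [vowel merger]
  giving Rinek sivizi.
Harakish: *sibeza > sebeza > hebeza  (by vowel merger, debuccalisation)
No other proto-form is consistent with every reflex, so the reconstruction is *sibeza.

*sibeza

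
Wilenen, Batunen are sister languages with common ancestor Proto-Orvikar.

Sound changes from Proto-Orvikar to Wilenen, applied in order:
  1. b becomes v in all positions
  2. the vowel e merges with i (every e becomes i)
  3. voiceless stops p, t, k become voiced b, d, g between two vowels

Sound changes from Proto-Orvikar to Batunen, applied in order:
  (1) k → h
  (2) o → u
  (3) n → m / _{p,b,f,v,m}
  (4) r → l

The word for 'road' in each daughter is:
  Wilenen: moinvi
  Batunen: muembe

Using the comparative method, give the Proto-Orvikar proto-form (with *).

Position 3: Wilenen has i, Batunen has e. Batunen preserves e here (none of its changes turn any other segment into e), so the proto-segment is *e.
Position 4: Wilenen has n, Batunen has m. Wilenen preserves n here (none of its changes turn any other segment into n), so the proto-segment is *n.
Continuing position by position gives *moenbe; check it forward:
Wilenen: *moenbe > moenve > moinvi  (by unconditioned shift, vowel merger)
Batunen: *moenbe > muenbe > muembe  (by vowel merger, nasal place assimilation)
No other proto-form is consistent with every reflex, so the reconstruction is *moenbe.

*moenbe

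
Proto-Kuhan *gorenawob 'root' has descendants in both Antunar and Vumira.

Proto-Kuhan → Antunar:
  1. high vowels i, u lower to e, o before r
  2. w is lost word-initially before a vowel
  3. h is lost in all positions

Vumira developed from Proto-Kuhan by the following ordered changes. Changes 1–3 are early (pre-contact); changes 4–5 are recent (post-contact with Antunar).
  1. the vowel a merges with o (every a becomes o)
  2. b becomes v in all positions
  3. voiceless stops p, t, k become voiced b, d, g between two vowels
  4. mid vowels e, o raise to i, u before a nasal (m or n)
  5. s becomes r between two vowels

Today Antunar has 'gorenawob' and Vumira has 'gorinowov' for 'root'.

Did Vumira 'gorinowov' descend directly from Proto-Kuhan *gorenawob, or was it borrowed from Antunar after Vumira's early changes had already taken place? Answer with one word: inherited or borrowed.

inherited

If inherited, *gorenawob would pass through all of Vumira's changes:
Vumira: *gorenawob
  gorenawob → gorenowob   [vowel merger]
  gorenowob → gorenowov   [unconditioned shift]
  gorenowov (rule 3 does not apply)
  gorenowov → gorinowov   [pre-nasal raising]
  gorinowov (rule 5 does not apply)
  giving Vumira gorinowov.
If borrowed from Antunar 'gorenawob' after the early changes, it would undergo only the recent ones:
  rule 4 (pre-nasal raising): gorenawob → gorinawob
  rule 5 (rhotacism): no change (gorinawob)
  ⇒ as a loan: gorinawob
Vumira 'gorinowov' matches the inherited outcome exactly, so it is an inherited cognate, not a loan.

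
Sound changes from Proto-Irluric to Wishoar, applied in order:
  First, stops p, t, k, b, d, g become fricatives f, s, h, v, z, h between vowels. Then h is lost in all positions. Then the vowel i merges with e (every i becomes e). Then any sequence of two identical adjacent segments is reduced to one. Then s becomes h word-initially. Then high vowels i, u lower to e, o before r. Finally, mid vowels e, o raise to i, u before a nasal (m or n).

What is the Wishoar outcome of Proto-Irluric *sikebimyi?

hevimye

Wishoar: start from *sikebimyi.
  rule 1 (intervocalic lenition): sikebimyi → sihevimyi
  rule 2 (h-loss): sihevimyi → sievimyi
  rule 3 (vowel merger): sievimyi → seevemye
  rule 4 (degemination): seevemye → sevemye
  rule 5 (debuccalisation): sevemye → hevemye
  rule 6: no change — hevemye
  rule 7 (pre-nasal raising): hevemye → hevimye
  ⇒ Wishoar hevimye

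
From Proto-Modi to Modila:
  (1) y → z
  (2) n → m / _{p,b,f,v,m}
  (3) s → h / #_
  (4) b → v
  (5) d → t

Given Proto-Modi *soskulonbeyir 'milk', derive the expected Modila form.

hoskulomvezir

Modila: *soskulonbeyir
  soskulonbeyir → soskulonbezir   [unconditioned shift]
  soskulonbezir → soskulombezir   [nasal place assimilation]
  soskulombezir → hoskulombezir   [debuccalisation]
  hoskulombezir → hoskulomvezir   [unconditioned shift]
  hoskulomvezir (rule 5 does not apply)
  giving Modila hoskulomvezir.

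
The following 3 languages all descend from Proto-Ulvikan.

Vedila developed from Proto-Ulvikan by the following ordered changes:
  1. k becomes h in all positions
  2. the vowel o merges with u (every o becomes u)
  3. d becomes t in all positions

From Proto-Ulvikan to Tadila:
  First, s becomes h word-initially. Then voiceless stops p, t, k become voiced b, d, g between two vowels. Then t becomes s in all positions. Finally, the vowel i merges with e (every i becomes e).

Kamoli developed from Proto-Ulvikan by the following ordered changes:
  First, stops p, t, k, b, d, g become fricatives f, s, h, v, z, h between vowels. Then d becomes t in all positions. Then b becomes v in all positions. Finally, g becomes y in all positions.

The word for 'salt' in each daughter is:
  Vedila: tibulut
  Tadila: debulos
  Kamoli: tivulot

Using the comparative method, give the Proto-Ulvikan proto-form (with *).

Position 7: Vedila has t, Tadila has s, Kamoli has t. Taking the neighbouring segments as reconstructed: Vedila t could go back to *t or *d; Tadila s could go back to *t or *s; Kamoli t could go back to *t or *d — the one source consistent with every daughter is *t.
Position 2: Vedila has i, Tadila has e, Kamoli has i. Vedila preserves i here (none of its changes turn any other segment into i), so the proto-segment is *i.
Position 3: Vedila has b, Tadila has b, Kamoli has v. Vedila preserves b here (none of its changes turn any other segment into b), so the proto-segment is *b.
This points to *dibulot. Verify forward in each daughter:
Vedila: *dibulot > dibulut > tibulut  (by vowel merger, unconditioned shift)
Tadila: *dibulot > dibulos > debulos  (by unconditioned shift, vowel merger)
Kamoli: start from *dibulot.
  rule 1 (intervocalic lenition): dibulot → divulot
  rule 2 (unconditioned shift): divulot → tivulot
  rule 3: no change — tivulot
  rule 4: no change — tivulot
  ⇒ Kamoli tivulot
*dibulot is the unique common source.

*dibulot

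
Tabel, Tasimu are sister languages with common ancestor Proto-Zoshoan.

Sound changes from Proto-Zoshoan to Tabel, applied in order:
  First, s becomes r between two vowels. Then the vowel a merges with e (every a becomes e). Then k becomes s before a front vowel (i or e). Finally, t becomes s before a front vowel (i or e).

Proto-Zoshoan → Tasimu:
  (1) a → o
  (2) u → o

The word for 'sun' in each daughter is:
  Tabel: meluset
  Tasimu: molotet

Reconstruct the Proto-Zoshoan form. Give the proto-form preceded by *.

*malutet

Position 2: Tabel has e, Tasimu has o. Taking the neighbouring segments as reconstructed: Tabel e could go back to *a or *e; Tasimu o could go back to *a or *o or *u — the one source consistent with every daughter is *a.
Position 4: Tabel has u, Tasimu has o. Tabel preserves u here (none of its changes turn any other segment into u), so the proto-segment is *u.
Continuing position by position gives *malutet; check it forward:
Tabel: start from *malutet.
  rule 1: no change — malutet
  rule 2 (vowel merger): malutet → melutet
  rule 3: no change — melutet
  rule 4 (palatalisation): melutet → meluset
  ⇒ Tabel meluset
Tasimu: *malutet
  malutet → molutet   [vowel merger]
  molutet → molotet   [vowel merger]
  giving Tasimu molotet.
Only *malutet yields all of Tabel meluset, Tasimu molotet.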